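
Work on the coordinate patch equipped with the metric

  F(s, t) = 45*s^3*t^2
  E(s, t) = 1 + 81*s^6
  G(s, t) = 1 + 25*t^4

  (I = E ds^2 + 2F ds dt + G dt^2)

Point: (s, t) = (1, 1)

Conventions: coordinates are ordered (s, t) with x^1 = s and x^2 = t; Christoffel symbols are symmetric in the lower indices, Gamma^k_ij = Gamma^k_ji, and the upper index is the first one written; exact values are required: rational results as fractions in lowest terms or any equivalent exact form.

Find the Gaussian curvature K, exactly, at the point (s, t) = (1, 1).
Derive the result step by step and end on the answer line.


E = 82, F = 45, G = 26, EG - F^2 = 107 at the point
E_s = 486, E_t = 0, F_s = 135, F_t = 90, G_s = 0, G_t = 100
E_tt = 0, F_st = 270, G_ss = 0
Evaluate Brioschi's two determinant matrices M1, M2 and divide by (EG - F^2)^2.
M1 = [[-E_tt/2 + F_st - G_ss/2, E_s/2, F_s - E_t/2], [F_t - G_s/2, E, F], [G_t/2, F, G]] = [[270, 243, 135], [90, 82, 45], [50, 45, 26]]; det M1 = 270
M2 = [[0, E_t/2, G_s/2], [E_t/2, E, F], [G_s/2, F, G]] = [[0, 0, 0], [0, 82, 45], [0, 45, 26]]; det M2 = 0
det M1 - det M2 = 270; K = 270 / (107)^2 = 270/11449

Answer: K = 270/11449


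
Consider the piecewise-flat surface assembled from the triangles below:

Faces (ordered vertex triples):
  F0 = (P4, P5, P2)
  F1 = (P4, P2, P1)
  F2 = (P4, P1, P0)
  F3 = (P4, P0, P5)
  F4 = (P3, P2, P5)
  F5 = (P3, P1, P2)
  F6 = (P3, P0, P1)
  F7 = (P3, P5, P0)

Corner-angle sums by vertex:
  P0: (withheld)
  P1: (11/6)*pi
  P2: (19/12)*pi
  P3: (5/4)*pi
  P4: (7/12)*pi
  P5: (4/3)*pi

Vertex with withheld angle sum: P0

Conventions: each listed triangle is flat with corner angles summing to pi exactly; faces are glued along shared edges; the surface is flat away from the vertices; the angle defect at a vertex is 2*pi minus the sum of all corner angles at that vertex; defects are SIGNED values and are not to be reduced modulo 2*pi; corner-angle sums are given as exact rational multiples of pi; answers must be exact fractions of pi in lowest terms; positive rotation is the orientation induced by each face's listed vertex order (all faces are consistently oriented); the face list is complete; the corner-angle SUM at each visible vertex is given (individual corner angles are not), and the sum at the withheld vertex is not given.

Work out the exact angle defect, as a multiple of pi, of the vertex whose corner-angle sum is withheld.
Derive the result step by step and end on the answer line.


V = 6, E = 12, F = 8; chi = V - E + F = 2
Gauss-Bonnet: total defect = 2*pi*chi = 4*pi; visible defects sum to (41/12)*pi

Answer: defect(P0) = (7/12)*pi


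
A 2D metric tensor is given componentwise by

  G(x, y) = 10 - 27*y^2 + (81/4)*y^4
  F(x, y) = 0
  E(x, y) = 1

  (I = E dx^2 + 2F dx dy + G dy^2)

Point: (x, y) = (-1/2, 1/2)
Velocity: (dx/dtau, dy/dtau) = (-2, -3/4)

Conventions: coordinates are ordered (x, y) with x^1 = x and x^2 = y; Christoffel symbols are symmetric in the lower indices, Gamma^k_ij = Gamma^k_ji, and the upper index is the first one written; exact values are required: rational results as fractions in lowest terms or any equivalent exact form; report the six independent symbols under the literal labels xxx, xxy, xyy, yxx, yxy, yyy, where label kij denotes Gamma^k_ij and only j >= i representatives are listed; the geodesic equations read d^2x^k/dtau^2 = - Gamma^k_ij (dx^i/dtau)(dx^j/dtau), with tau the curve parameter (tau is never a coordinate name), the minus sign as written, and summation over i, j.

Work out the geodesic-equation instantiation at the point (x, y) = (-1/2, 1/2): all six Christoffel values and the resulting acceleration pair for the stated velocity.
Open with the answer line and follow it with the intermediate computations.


Answer: Gamma_xxx = 0, Gamma_xxy = 0, Gamma_xyy = 0, Gamma_yxx = 0, Gamma_yxy = 0, Gamma_yyy = -540/289; accelerations (d^2x/dtau^2, d^2y/dtau^2) = (0, 1215/1156)

E = 1, F = 0, G = 289/64 at the point
E_x = 0, E_y = 0, F_x = 0, F_y = 0, G_x = 0, G_y = -135/8
EG - F^2 = 289/64;  g^inv = (64/289) * [[289/64, 0], [0, 1]]
first-kind symbols [ij,l] = (1/2)(d_i g_jl + d_j g_il - d_l g_ij): [xx,x] = E_x/2 = 0, [xx,y] = F_x - E_y/2 = 0, [xy,x] = E_y/2 = 0, [xy,y] = G_x/2 = 0, [yy,x] = F_y - G_x/2 = 0, [yy,y] = G_y/2 = -135/16
Gamma^x_ij = (G*[ij,x] - F*[ij,y])/(EG - F^2), Gamma^y_ij = (E*[ij,y] - F*[ij,x])/(EG - F^2)
Gamma_xxx = 0, Gamma_xxy = 0, Gamma_xyy = 0, Gamma_yxx = 0, Gamma_yxy = 0, Gamma_yyy = -540/289
d^2x/dtau^2 = -(Gamma_xxx*(-2)^2 + 2*Gamma_xxy*(-2)*(-3/4) + Gamma_xyy*(-3/4)^2) = 0
d^2y/dtau^2 = -(Gamma_yxx*(-2)^2 + 2*Gamma_yxy*(-2)*(-3/4) + Gamma_yyy*(-3/4)^2) = 1215/1156


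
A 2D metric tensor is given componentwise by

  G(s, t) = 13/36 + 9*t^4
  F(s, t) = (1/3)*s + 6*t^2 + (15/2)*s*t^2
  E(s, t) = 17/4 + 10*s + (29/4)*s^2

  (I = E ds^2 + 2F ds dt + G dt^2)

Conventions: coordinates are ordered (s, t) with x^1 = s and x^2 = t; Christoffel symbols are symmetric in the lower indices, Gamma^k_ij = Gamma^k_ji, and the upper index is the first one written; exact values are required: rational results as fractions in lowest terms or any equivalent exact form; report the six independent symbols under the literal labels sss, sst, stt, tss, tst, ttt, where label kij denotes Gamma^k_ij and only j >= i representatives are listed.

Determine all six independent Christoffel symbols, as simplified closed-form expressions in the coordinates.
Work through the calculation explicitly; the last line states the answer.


E = 17/4 + 10*s + (29/4)*s^2; F = (1/3)*s + 6*t^2 + (15/2)*s*t^2; G = 13/36 + 9*t^4
Gamma^k_ij = (1/2) g^{kl} (d_i g_jl + d_j g_il - d_l g_ij), with g^inv = (1/(EG-F^2)) [[G, -F], [-F, E]]
first partials: E_s = 10 + (29/2)*s, E_t = 0, F_s = 1/3 + (15/2)*t^2, F_t = 12*t + 15*s*t, G_s = 0, G_t = 36*t^3
D = EG - F^2 = 221/144 + (65/18)*s + (361/144)*s^2 - 4*s*t^2 + (9/4)*t^4 - 5*s^2*t^2 + 9*s^2*t^4
expanded: Gamma^s_ss = (G E_s - 2F F_s + F E_t)/(2D), Gamma^s_st = (G E_t - F G_s)/(2D), Gamma^s_tt = (2G F_t - G G_s - F G_t)/(2D), Gamma^t_ss = (2E F_s - E E_t - F E_s)/(2D), Gamma^t_st = (E G_s - F E_t)/(2D), Gamma^t_tt = (E G_t - 2F F_t + F G_s)/(2D); substitute and cancel common factors

Answer: Gamma_sss = (1296*s*t^4 - 720*s*t^2 + 361*s - 288*t^2 + 260)/(1296*s^2*t^4 - 720*s^2*t^2 + 361*s^2 - 576*s*t^2 + 520*s + 324*t^4 + 221), Gamma_sst = 0, Gamma_stt = (-864*s*t^3 + 780*s*t + 624*t)/(1296*s^2*t^4 - 720*s^2*t^2 + 361*s^2 - 576*s*t^2 + 520*s + 324*t^4 + 221), Gamma_tss = (-864*s*t^2 + 240*s + 270*t^2 + 204)/(1296*s^2*t^4 - 720*s^2*t^2 + 361*s^2 - 576*s*t^2 + 520*s + 324*t^4 + 221), Gamma_tst = 0, Gamma_ttt = (2592*s^2*t^3 - 720*s^2*t - 576*s*t + 648*t^3)/(1296*s^2*t^4 - 720*s^2*t^2 + 361*s^2 - 576*s*t^2 + 520*s + 324*t^4 + 221)


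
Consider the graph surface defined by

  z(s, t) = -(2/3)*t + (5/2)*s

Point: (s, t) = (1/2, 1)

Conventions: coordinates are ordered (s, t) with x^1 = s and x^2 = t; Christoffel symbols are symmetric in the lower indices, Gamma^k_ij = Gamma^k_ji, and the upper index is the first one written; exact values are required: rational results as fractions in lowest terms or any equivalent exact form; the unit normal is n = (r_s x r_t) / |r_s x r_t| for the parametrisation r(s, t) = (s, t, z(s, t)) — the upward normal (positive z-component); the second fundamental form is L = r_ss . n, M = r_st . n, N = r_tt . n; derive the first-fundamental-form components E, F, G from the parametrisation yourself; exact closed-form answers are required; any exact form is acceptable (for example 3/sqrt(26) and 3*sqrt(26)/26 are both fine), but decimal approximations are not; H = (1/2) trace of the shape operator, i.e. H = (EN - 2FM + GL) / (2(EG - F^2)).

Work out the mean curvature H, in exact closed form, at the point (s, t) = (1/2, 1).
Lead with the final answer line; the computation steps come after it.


Answer: H = 0

z_s = 5/2, z_t = -2/3, z_ss = 0, z_st = 0, z_tt = 0
E = 29/4, F = -5/3, G = 13/9; answer radicand W^2 = 277/36
unnormalised second-form numerators: l = 0, m = 0, n = 0; L = l/sqrt(277/36), and similarly M = m/sqrt(W^2), N = n/sqrt(W^2)
H = (E*n - 2*F*m + G*l) / (2*(EG - F^2)*sqrt(W^2)); E*n - 2*F*m + G*l = 0, EG - F^2 = 277/36, so H = (0)/sqrt(277/36)


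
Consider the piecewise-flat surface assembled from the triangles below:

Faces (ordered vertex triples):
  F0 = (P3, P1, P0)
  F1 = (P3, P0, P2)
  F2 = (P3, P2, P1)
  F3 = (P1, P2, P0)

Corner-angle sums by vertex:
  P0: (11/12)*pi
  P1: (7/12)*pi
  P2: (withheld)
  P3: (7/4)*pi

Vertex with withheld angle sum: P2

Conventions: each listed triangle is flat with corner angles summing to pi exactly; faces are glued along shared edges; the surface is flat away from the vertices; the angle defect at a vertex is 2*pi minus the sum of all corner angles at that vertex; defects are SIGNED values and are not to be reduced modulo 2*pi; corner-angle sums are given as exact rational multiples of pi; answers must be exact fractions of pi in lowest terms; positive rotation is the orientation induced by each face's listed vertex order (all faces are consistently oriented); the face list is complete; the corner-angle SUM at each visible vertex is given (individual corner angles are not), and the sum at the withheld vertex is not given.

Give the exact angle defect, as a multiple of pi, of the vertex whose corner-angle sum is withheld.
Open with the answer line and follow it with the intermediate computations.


Answer: defect(P2) = (5/4)*pi

V = 4, E = 6, F = 4; chi = V - E + F = 2
Gauss-Bonnet: total defect = 2*pi*chi = 4*pi; visible defects sum to (11/4)*pi


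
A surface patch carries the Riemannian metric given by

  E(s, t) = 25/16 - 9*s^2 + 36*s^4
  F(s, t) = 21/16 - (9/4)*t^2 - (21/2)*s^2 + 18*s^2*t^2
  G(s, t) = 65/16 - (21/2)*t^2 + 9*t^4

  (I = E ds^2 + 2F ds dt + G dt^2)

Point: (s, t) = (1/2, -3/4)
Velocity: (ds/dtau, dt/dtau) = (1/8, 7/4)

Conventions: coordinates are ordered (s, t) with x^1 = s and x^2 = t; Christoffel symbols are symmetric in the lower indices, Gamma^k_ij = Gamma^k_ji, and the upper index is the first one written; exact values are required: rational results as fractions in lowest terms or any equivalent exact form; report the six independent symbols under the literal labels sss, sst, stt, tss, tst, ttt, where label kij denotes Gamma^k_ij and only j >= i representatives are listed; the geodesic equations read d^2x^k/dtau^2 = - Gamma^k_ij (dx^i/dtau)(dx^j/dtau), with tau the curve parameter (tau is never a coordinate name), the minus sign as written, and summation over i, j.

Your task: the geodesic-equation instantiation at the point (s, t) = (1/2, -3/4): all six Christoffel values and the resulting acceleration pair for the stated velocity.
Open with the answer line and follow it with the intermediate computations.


Answer: Gamma_sss = 1152/401, Gamma_sst = 0, Gamma_stt = -864/401, Gamma_tss = -96/401, Gamma_tst = 0, Gamma_ttt = 72/401; accelerations (d^2s/dtau^2, d^2t/dtau^2) = (2628/401, -219/401)

E = 25/16, F = -3/64, G = 257/256 at the point
E_s = 9, E_t = 0, F_s = -3/8, F_t = -27/8, G_s = 0, G_t = 9/16
EG - F^2 = 401/256;  g^inv = (256/401) * [[257/256, 3/64], [3/64, 25/16]]
first-kind symbols [ij,l] = (1/2)(d_i g_jl + d_j g_il - d_l g_ij): [ss,s] = E_s/2 = 9/2, [ss,t] = F_s - E_t/2 = -3/8, [st,s] = E_t/2 = 0, [st,t] = G_s/2 = 0, [tt,s] = F_t - G_s/2 = -27/8, [tt,t] = G_t/2 = 9/32
Gamma^s_ij = (G*[ij,s] - F*[ij,t])/(EG - F^2), Gamma^t_ij = (E*[ij,t] - F*[ij,s])/(EG - F^2)
Gamma_sss = 1152/401, Gamma_sst = 0, Gamma_stt = -864/401, Gamma_tss = -96/401, Gamma_tst = 0, Gamma_ttt = 72/401
d^2s/dtau^2 = -(Gamma_sss*(1/8)^2 + 2*Gamma_sst*(1/8)*(7/4) + Gamma_stt*(7/4)^2) = 2628/401
d^2t/dtau^2 = -(Gamma_tss*(1/8)^2 + 2*Gamma_tst*(1/8)*(7/4) + Gamma_ttt*(7/4)^2) = -219/401


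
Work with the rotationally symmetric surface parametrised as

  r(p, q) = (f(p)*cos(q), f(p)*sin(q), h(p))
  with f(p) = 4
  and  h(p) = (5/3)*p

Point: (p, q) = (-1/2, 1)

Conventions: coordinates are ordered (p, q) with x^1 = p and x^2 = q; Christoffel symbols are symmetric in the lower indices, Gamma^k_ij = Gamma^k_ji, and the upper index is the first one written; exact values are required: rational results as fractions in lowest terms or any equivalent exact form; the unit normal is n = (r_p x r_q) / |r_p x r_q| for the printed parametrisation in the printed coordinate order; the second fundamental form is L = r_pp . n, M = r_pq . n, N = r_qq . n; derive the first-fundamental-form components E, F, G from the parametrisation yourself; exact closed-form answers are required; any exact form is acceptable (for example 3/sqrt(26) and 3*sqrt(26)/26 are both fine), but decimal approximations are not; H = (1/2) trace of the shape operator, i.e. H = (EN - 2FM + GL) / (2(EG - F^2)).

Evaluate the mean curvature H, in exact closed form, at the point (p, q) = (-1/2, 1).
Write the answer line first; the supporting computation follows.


Answer: H = 1/8

f = 4, f' = 0, f'' = 0, h' = 5/3, h'' = 0
E = 25/9, F = 0, G = 16; answer radicand W^2 = 25/9
unnormalised second-form numerators: l = 0, m = 0, n = 20/3; L = l/sqrt(25/9), and similarly M = m/sqrt(W^2), N = n/sqrt(W^2)
H = (E*n - 2*F*m + G*l) / (2*(EG - F^2)*sqrt(W^2)); E*n - 2*F*m + G*l = 500/27, EG - F^2 = 400/9, so H = (5/24)/sqrt(25/9)


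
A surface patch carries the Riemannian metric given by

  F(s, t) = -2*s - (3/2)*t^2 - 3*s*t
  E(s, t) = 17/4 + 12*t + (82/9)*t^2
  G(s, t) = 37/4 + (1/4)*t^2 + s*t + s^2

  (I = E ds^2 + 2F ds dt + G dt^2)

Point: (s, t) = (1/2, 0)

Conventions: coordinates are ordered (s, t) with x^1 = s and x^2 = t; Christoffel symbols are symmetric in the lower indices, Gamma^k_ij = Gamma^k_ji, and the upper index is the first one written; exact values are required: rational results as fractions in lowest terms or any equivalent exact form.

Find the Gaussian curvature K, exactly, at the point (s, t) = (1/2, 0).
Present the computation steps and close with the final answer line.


E = 17/4, F = -1, G = 19/2, EG - F^2 = 315/8 at the point
E_s = 0, E_t = 12, F_s = -2, F_t = -3/2, G_s = 1, G_t = 1/2
E_tt = 164/9, F_st = -3, G_ss = 2
Using the Brioschi determinant formula for K from the metric derivatives:
M1 = [[-E_tt/2 + F_st - G_ss/2, E_s/2, F_s - E_t/2], [F_t - G_s/2, E, F], [G_t/2, F, G]] = [[-118/9, 0, -8], [-2, 17/4, -1], [1/4, -1, 19/2]]; det M1 = -2095/4
M2 = [[0, E_t/2, G_s/2], [E_t/2, E, F], [G_s/2, F, G]] = [[0, 6, 1/2], [6, 17/4, -1], [1/2, -1, 19/2]]; det M2 = -5585/16
det M1 - det M2 = -2795/16; K = -2795/16 / (315/8)^2 = -2236/19845

Answer: K = -2236/19845


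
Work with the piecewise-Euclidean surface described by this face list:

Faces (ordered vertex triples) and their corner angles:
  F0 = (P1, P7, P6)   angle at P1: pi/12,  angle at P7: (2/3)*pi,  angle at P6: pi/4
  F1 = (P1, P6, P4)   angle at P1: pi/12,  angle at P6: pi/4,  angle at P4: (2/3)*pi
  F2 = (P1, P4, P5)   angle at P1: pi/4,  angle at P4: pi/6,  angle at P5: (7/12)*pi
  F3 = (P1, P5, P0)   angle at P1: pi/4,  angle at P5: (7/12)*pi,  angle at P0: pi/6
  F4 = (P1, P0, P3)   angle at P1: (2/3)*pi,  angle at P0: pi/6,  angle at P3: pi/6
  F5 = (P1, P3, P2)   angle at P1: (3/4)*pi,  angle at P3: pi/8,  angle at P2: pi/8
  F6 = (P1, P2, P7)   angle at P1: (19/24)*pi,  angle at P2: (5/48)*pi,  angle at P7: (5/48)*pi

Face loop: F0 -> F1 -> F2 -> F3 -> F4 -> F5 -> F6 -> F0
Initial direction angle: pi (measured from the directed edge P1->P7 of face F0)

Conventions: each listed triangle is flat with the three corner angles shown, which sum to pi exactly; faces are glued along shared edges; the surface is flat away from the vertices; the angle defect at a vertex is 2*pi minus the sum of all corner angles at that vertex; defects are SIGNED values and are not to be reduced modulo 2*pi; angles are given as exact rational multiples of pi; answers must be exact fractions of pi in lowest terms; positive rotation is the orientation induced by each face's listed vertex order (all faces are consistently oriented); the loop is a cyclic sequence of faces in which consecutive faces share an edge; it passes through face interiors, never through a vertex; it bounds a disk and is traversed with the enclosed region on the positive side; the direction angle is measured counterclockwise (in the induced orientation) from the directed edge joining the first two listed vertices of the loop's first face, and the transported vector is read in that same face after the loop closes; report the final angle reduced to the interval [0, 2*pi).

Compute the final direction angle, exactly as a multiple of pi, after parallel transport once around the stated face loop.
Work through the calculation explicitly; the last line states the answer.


enclosed vertex P1: corner angles sum to (23/8)*pi, defect = 2*pi - (23/8)*pi = (-7/8)*pi
the rotation equals the total enclosed defect, so the final angle is initial + defects (mod 2*pi)
final angle = pi - (7/8)*pi = pi/8 (mod 2*pi)

Answer: final direction angle = pi/8


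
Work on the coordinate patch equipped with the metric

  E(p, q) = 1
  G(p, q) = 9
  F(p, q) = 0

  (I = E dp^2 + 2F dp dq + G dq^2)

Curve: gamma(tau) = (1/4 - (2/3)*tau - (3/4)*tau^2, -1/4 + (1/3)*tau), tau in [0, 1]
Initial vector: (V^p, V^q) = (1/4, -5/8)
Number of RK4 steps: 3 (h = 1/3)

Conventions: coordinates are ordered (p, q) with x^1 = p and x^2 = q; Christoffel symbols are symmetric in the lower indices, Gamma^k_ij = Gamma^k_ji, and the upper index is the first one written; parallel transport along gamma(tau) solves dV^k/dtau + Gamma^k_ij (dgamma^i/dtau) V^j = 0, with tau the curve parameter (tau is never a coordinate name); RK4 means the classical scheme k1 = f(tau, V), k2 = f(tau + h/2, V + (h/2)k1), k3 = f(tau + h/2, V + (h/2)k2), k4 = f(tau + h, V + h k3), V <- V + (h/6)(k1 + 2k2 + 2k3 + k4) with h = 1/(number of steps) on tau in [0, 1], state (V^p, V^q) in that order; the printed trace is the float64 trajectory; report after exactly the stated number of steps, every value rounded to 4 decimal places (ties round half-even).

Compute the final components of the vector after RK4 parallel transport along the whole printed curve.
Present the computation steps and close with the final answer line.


gamma'(tau) = (-2/3 - (3/2)*tau, 1/3); f(tau, V)^k = -Gamma^k_ij(gamma(tau)) gamma'^i(tau) V^j; h = 1/3; intermediate values shown to 6 dp
curve data and Christoffel symbols at the stage parameters:
  tau = 0.000000: gamma = (0.250000, -0.250000), gamma' = (-0.666667, 0.333333); Gamma_ppp = 0.000000, Gamma_ppq = 0.000000, Gamma_pqq = 0.000000, Gamma_qpp = 0.000000, Gamma_qpq = 0.000000, Gamma_qqq = 0.000000
  tau = 0.166667: gamma = (0.118056, -0.194444), gamma' = (-0.916667, 0.333333); Gamma_ppp = 0.000000, Gamma_ppq = 0.000000, Gamma_pqq = 0.000000, Gamma_qpp = 0.000000, Gamma_qpq = 0.000000, Gamma_qqq = 0.000000
  tau = 0.333333: gamma = (-0.055556, -0.138889), gamma' = (-1.166667, 0.333333); Gamma_ppp = 0.000000, Gamma_ppq = 0.000000, Gamma_pqq = 0.000000, Gamma_qpp = 0.000000, Gamma_qpq = 0.000000, Gamma_qqq = 0.000000
  tau = 0.500000: gamma = (-0.270833, -0.083333), gamma' = (-1.416667, 0.333333); Gamma_ppp = 0.000000, Gamma_ppq = 0.000000, Gamma_pqq = 0.000000, Gamma_qpp = 0.000000, Gamma_qpq = 0.000000, Gamma_qqq = 0.000000
  tau = 0.666667: gamma = (-0.527778, -0.027778), gamma' = (-1.666667, 0.333333); Gamma_ppp = 0.000000, Gamma_ppq = 0.000000, Gamma_pqq = 0.000000, Gamma_qpp = 0.000000, Gamma_qpq = 0.000000, Gamma_qqq = 0.000000
  tau = 0.833333: gamma = (-0.826389, 0.027778), gamma' = (-1.916667, 0.333333); Gamma_ppp = 0.000000, Gamma_ppq = 0.000000, Gamma_pqq = 0.000000, Gamma_qpp = 0.000000, Gamma_qpq = 0.000000, Gamma_qqq = 0.000000
  tau = 1.000000: gamma = (-1.166667, 0.083333), gamma' = (-2.166667, 0.333333); Gamma_ppp = 0.000000, Gamma_ppq = 0.000000, Gamma_pqq = 0.000000, Gamma_qpp = 0.000000, Gamma_qpq = 0.000000, Gamma_qqq = 0.000000
step 0: V^p = 0.2500, V^q = -0.6250
step 1: k1 = (0.000000, 0.000000), k2 = (0.000000, 0.000000), k3 = (0.000000, 0.000000), k4 = (0.000000, 0.000000); V <- V + (h/6)(k1 + 2k2 + 2k3 + k4): V^p = 0.2500, V^q = -0.6250
step 2: k1 = (0.000000, 0.000000), k2 = (0.000000, 0.000000), k3 = (0.000000, 0.000000), k4 = (0.000000, 0.000000); V <- V + (h/6)(k1 + 2k2 + 2k3 + k4): V^p = 0.2500, V^q = -0.6250
step 3: k1 = (0.000000, 0.000000), k2 = (0.000000, 0.000000), k3 = (0.000000, 0.000000), k4 = (0.000000, 0.000000); V <- V + (h/6)(k1 + 2k2 + 2k3 + k4): V^p = 0.2500, V^q = -0.6250

Answer: V^p = 0.2500, V^q = -0.6250


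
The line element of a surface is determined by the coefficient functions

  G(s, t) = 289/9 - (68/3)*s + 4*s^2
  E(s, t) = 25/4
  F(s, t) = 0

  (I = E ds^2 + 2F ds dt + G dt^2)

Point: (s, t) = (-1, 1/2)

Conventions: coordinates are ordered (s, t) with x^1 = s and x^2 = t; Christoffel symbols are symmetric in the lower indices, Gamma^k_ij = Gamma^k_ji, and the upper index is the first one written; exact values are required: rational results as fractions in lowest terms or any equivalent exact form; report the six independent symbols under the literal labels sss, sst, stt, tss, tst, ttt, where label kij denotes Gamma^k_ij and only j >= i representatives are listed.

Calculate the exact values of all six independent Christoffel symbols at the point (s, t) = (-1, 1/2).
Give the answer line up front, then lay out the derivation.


Answer: Gamma_sss = 0, Gamma_sst = 0, Gamma_stt = 184/75, Gamma_tss = 0, Gamma_tst = -6/23, Gamma_ttt = 0

E = 25/4, F = 0, G = 529/9 at the point
E_s = 0, E_t = 0, F_s = 0, F_t = 0, G_s = -92/3, G_t = 0
EG - F^2 = 13225/36;  g^inv = (36/13225) * [[529/9, 0], [0, 25/4]]
first-kind symbols [ij,l] = (1/2)(d_i g_jl + d_j g_il - d_l g_ij): [ss,s] = E_s/2 = 0, [ss,t] = F_s - E_t/2 = 0, [st,s] = E_t/2 = 0, [st,t] = G_s/2 = -46/3, [tt,s] = F_t - G_s/2 = 46/3, [tt,t] = G_t/2 = 0
Gamma^s_ij = (G*[ij,s] - F*[ij,t])/(EG - F^2), Gamma^t_ij = (E*[ij,t] - F*[ij,s])/(EG - F^2)


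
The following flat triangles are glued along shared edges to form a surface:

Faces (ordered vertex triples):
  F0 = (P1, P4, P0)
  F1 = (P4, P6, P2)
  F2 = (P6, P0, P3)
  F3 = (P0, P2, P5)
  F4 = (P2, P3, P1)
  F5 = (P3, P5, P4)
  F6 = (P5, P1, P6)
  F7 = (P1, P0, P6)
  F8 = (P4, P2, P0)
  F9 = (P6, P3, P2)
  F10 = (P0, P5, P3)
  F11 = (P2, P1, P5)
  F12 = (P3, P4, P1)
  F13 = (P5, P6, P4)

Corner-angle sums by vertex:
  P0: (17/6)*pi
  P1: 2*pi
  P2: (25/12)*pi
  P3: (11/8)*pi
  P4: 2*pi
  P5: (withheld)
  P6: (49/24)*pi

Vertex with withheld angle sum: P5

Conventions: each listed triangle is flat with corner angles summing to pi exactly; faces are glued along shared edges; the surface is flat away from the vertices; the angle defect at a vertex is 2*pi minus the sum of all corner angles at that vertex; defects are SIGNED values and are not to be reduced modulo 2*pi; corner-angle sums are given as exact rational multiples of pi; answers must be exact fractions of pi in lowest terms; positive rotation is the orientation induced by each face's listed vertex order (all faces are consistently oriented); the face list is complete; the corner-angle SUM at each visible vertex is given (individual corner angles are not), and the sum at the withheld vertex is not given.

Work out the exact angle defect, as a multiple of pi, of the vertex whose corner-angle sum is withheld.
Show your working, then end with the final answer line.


V = 7, E = 21, F = 14; chi = V - E + F = 0
Gauss-Bonnet: total defect = 2*pi*chi = 0; visible defects sum to -pi/3

Answer: defect(P5) = pi/3


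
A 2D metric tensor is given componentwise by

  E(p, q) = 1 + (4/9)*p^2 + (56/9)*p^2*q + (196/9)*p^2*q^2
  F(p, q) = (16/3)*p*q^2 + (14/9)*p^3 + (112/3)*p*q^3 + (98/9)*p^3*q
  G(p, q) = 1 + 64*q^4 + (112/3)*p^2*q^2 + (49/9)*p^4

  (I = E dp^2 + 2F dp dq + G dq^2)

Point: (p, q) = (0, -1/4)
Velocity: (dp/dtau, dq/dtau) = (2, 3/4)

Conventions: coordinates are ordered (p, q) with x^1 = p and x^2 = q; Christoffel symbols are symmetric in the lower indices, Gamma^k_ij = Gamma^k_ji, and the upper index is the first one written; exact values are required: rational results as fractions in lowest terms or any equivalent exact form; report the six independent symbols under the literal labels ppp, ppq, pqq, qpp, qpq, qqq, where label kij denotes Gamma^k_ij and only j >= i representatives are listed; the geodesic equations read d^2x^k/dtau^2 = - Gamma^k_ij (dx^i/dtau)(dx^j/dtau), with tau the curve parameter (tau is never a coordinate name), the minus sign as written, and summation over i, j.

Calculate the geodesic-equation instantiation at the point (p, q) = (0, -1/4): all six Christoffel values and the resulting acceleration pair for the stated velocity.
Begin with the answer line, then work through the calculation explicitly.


Answer: Gamma_ppp = 0, Gamma_ppq = 0, Gamma_pqq = 0, Gamma_qpp = -1/5, Gamma_qpq = 0, Gamma_qqq = -8/5; accelerations (d^2p/dtau^2, d^2q/dtau^2) = (0, 17/10)

E = 1, F = 0, G = 5/4 at the point
E_p = 0, E_q = 0, F_p = -1/4, F_q = 0, G_p = 0, G_q = -4
EG - F^2 = 5/4;  g^inv = (4/5) * [[5/4, 0], [0, 1]]
first-kind symbols [ij,l] = (1/2)(d_i g_jl + d_j g_il - d_l g_ij): [pp,p] = E_p/2 = 0, [pp,q] = F_p - E_q/2 = -1/4, [pq,p] = E_q/2 = 0, [pq,q] = G_p/2 = 0, [qq,p] = F_q - G_p/2 = 0, [qq,q] = G_q/2 = -2
Gamma^p_ij = (G*[ij,p] - F*[ij,q])/(EG - F^2), Gamma^q_ij = (E*[ij,q] - F*[ij,p])/(EG - F^2)
Gamma_ppp = 0, Gamma_ppq = 0, Gamma_pqq = 0, Gamma_qpp = -1/5, Gamma_qpq = 0, Gamma_qqq = -8/5
d^2p/dtau^2 = -(Gamma_ppp*(2)^2 + 2*Gamma_ppq*(2)*(3/4) + Gamma_pqq*(3/4)^2) = 0
d^2q/dtau^2 = -(Gamma_qpp*(2)^2 + 2*Gamma_qpq*(2)*(3/4) + Gamma_qqq*(3/4)^2) = 17/10


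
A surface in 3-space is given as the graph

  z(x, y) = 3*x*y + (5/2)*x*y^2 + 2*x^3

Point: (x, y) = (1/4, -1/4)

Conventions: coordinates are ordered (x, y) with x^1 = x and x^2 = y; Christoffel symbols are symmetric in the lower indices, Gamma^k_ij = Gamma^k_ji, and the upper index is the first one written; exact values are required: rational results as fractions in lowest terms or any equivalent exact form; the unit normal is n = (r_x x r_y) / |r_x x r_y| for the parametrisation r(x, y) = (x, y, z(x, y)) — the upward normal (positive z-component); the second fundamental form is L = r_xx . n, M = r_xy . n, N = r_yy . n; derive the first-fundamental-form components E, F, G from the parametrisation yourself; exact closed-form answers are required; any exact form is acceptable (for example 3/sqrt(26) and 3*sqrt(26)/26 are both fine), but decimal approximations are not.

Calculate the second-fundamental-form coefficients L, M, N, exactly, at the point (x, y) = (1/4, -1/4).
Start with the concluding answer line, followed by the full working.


Answer: L = 32*sqrt(141)/141, M = 56*sqrt(141)/423, N = 40*sqrt(141)/423

z_x = -7/32, z_y = 7/16, z_xx = 3, z_xy = 7/4, z_yy = 5/4
E = 1073/1024, F = -49/512, G = 305/256; answer radicand W^2 = 1269/1024
unnormalised second-form numerators: l = 3, m = 7/4, n = 5/4; L = l/sqrt(1269/1024), and similarly M = m/sqrt(W^2), N = n/sqrt(W^2)


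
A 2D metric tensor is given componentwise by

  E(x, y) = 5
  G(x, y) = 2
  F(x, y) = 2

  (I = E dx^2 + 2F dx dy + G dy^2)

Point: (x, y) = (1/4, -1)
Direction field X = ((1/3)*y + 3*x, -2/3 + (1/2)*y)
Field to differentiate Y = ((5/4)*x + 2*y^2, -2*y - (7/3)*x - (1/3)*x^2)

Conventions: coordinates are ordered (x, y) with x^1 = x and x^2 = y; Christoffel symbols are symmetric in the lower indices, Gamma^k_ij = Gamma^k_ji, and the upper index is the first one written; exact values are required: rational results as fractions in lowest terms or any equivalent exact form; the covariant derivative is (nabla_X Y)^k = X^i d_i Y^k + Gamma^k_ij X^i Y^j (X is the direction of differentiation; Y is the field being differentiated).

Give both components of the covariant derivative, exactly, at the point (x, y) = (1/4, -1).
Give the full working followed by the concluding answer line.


E = 5, F = 2, G = 2 at the point
E_x = 0, E_y = 0, F_x = 0, F_y = 0, G_x = 0, G_y = 0
EG - F^2 = 6;  g^inv = (1/6) * [[2, -2], [-2, 5]]
first-kind symbols [ij,l] = (1/2)(d_i g_jl + d_j g_il - d_l g_ij): [xx,x] = E_x/2 = 0, [xx,y] = F_x - E_y/2 = 0, [xy,x] = E_y/2 = 0, [xy,y] = G_x/2 = 0, [yy,x] = F_y - G_x/2 = 0, [yy,y] = G_y/2 = 0
Gamma^x_ij = (G*[ij,x] - F*[ij,y])/(EG - F^2), Gamma^y_ij = (E*[ij,y] - F*[ij,x])/(EG - F^2)
Gamma_xxx = 0, Gamma_xxy = 0, Gamma_xyy = 0, Gamma_yxx = 0, Gamma_yxy = 0, Gamma_yyy = 0
X = (5/12, -7/6), Y = (37/16, 67/48) at the point

Answer: (nabla_X Y)^x = 83/16, (nabla_X Y)^y = 31/24


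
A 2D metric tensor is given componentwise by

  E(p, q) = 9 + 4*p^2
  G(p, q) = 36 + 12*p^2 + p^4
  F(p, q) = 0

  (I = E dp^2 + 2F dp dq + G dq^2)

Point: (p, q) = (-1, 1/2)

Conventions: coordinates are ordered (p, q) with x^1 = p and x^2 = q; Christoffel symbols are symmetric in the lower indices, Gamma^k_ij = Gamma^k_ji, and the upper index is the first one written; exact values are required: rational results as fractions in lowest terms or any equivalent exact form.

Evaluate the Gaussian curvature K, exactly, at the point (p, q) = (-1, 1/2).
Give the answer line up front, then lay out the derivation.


Answer: K = -18/1183

E = 13, F = 0, G = 49, EG - F^2 = 637 at the point
E_p = -8, E_q = 0, F_p = 0, F_q = 0, G_p = -28, G_q = 0
E_qq = 0, F_pq = 0, G_pp = 36
Brioschi: K = (det M1 - det M2) / (EG - F^2)^2 with the standard first/second-derivative matrices M1, M2.
M1 = [[-E_qq/2 + F_pq - G_pp/2, E_p/2, F_p - E_q/2], [F_q - G_p/2, E, F], [G_q/2, F, G]] = [[-18, -4, 0], [14, 13, 0], [0, 0, 49]]; det M1 = -8722
M2 = [[0, E_q/2, G_p/2], [E_q/2, E, F], [G_p/2, F, G]] = [[0, 0, -14], [0, 13, 0], [-14, 0, 49]]; det M2 = -2548
det M1 - det M2 = -6174; K = -6174 / (637)^2 = -18/1183


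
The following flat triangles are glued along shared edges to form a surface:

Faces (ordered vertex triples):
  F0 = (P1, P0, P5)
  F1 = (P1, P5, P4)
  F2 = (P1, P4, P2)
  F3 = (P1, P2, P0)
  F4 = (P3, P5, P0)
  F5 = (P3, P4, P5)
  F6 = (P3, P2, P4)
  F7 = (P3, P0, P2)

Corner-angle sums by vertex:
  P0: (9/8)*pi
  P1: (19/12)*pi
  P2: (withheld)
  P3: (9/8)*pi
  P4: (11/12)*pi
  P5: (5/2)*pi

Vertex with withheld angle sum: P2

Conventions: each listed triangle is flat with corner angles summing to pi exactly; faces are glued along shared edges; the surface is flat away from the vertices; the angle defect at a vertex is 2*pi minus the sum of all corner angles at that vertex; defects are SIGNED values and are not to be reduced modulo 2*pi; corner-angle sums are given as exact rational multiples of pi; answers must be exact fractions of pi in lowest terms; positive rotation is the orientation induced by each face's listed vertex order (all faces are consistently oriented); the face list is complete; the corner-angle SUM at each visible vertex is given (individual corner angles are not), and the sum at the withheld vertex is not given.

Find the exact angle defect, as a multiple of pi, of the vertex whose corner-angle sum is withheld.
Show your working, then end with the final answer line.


V = 6, E = 12, F = 8; chi = V - E + F = 2
Gauss-Bonnet: total defect = 2*pi*chi = 4*pi; visible defects sum to (11/4)*pi

Answer: defect(P2) = (5/4)*pi


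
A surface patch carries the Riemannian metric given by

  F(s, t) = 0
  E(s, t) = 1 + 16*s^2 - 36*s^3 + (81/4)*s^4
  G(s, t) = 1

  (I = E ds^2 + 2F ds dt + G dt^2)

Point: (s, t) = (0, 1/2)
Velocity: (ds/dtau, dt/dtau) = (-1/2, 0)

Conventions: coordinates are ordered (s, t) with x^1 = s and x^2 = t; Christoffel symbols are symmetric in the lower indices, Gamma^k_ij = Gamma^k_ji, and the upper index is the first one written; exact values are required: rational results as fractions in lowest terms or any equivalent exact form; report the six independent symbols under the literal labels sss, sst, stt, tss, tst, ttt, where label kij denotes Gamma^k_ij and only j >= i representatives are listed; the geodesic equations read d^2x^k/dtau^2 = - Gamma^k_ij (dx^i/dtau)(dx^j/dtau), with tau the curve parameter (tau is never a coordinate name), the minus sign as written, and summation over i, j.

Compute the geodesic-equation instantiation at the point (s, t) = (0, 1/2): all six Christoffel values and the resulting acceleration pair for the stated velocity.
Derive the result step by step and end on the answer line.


E = 1, F = 0, G = 1 at the point
E_s = 0, E_t = 0, F_s = 0, F_t = 0, G_s = 0, G_t = 0
EG - F^2 = 1;  g^inv = (1) * [[1, 0], [0, 1]]
first-kind symbols [ij,l] = (1/2)(d_i g_jl + d_j g_il - d_l g_ij): [ss,s] = E_s/2 = 0, [ss,t] = F_s - E_t/2 = 0, [st,s] = E_t/2 = 0, [st,t] = G_s/2 = 0, [tt,s] = F_t - G_s/2 = 0, [tt,t] = G_t/2 = 0
Gamma^s_ij = (G*[ij,s] - F*[ij,t])/(EG - F^2), Gamma^t_ij = (E*[ij,t] - F*[ij,s])/(EG - F^2)
Gamma_sss = 0, Gamma_sst = 0, Gamma_stt = 0, Gamma_tss = 0, Gamma_tst = 0, Gamma_ttt = 0
d^2s/dtau^2 = -(Gamma_sss*(-1/2)^2 + 2*Gamma_sst*(-1/2)*(0) + Gamma_stt*(0)^2) = 0
d^2t/dtau^2 = -(Gamma_tss*(-1/2)^2 + 2*Gamma_tst*(-1/2)*(0) + Gamma_ttt*(0)^2) = 0

Answer: Gamma_sss = 0, Gamma_sst = 0, Gamma_stt = 0, Gamma_tss = 0, Gamma_tst = 0, Gamma_ttt = 0; accelerations (d^2s/dtau^2, d^2t/dtau^2) = (0, 0)


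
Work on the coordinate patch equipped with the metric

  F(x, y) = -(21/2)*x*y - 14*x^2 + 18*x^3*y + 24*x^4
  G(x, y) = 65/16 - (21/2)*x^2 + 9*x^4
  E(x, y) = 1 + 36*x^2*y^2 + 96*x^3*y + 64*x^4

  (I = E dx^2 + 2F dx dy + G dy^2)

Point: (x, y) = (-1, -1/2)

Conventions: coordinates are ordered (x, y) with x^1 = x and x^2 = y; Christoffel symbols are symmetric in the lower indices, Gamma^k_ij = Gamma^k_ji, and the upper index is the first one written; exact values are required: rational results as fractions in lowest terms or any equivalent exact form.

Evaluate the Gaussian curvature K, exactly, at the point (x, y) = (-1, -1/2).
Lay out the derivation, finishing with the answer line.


E = 122, F = 55/4, G = 41/16, EG - F^2 = 1977/16 at the point
E_x = -418, E_y = -132, F_x = -359/4, F_y = -15/2, G_x = -15, G_y = 0
E_yy = 72, F_xy = 87/2, G_xx = 87
K follows from Brioschi's formula, (det M1 - det M2)/(EG - F^2)^2.
M1 = [[-E_yy/2 + F_xy - G_xx/2, E_x/2, F_x - E_y/2], [F_y - G_x/2, E, F], [G_y/2, F, G]] = [[-36, -209, -95/4], [0, 122, 55/4], [0, 55/4, 41/16]]; det M1 = -17793/4
M2 = [[0, E_y/2, G_x/2], [E_y/2, E, F], [G_x/2, F, G]] = [[0, -66, -15/2], [-66, 122, 55/4], [-15/2, 55/4, 41/16]]; det M2 = -17649/4
det M1 - det M2 = -36; K = -36 / (1977/16)^2 = -1024/434281

Answer: K = -1024/434281


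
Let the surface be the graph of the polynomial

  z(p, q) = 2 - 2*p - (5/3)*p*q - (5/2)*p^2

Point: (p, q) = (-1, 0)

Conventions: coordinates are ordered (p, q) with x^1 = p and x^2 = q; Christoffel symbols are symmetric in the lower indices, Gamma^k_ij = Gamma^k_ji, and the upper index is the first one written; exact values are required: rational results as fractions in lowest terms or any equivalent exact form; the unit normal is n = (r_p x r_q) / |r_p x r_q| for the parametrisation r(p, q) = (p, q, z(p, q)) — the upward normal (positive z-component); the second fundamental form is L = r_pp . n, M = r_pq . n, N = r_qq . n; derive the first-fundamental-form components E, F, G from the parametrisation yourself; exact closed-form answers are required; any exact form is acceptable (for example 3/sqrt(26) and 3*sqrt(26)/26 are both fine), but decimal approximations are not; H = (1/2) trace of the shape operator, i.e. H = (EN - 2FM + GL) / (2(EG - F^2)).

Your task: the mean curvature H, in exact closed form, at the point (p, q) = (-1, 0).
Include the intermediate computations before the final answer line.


z_p = 3, z_q = 5/3, z_pp = -5, z_pq = -5/3, z_qq = 0
E = 10, F = 5, G = 34/9; answer radicand W^2 = 115/9
unnormalised second-form numerators: l = -5, m = -5/3, n = 0; L = l/sqrt(115/9), and similarly M = m/sqrt(W^2), N = n/sqrt(W^2)
H = (E*n - 2*F*m + G*l) / (2*(EG - F^2)*sqrt(W^2)); E*n - 2*F*m + G*l = -20/9, EG - F^2 = 115/9, so H = (-2/23)/sqrt(115/9)

Answer: H = -6*sqrt(115)/2645


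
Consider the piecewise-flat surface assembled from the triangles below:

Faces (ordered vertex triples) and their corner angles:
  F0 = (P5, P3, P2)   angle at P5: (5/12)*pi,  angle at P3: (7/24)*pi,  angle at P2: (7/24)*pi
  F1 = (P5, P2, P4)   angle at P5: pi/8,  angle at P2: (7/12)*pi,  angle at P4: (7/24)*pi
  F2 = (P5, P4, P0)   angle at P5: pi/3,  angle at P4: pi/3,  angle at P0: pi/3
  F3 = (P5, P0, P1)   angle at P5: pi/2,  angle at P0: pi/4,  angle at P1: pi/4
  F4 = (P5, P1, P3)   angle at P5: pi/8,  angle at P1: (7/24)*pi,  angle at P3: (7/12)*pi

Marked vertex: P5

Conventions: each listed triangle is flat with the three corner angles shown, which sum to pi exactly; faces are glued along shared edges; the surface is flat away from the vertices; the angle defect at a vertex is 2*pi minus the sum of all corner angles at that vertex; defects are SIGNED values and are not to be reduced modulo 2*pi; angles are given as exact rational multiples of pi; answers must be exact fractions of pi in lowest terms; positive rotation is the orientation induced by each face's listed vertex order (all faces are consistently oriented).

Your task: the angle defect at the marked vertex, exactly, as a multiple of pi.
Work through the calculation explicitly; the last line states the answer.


Sum of corner angles at P5: (3/2)*pi
defect = 2*pi - (3/2)*pi

Answer: defect(P5) = pi/2


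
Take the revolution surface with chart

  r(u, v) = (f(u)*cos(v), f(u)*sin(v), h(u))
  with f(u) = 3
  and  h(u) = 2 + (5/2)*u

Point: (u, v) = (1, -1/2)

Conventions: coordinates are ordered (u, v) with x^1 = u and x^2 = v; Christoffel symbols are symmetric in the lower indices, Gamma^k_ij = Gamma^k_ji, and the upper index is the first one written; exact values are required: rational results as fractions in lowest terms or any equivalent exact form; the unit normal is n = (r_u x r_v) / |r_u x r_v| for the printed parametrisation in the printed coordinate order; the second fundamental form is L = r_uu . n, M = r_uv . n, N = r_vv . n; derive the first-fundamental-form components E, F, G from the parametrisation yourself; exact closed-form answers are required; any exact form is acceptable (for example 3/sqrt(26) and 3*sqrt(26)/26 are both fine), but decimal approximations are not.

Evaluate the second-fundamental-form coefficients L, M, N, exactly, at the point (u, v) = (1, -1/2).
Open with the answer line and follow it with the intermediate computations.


Answer: L = 0, M = 0, N = 3

f = 3, f' = 0, f'' = 0, h' = 5/2, h'' = 0
E = 25/4, F = 0, G = 9; answer radicand W^2 = 25/4
unnormalised second-form numerators: l = 0, m = 0, n = 15/2; L = l/sqrt(25/4), and similarly M = m/sqrt(W^2), N = n/sqrt(W^2)


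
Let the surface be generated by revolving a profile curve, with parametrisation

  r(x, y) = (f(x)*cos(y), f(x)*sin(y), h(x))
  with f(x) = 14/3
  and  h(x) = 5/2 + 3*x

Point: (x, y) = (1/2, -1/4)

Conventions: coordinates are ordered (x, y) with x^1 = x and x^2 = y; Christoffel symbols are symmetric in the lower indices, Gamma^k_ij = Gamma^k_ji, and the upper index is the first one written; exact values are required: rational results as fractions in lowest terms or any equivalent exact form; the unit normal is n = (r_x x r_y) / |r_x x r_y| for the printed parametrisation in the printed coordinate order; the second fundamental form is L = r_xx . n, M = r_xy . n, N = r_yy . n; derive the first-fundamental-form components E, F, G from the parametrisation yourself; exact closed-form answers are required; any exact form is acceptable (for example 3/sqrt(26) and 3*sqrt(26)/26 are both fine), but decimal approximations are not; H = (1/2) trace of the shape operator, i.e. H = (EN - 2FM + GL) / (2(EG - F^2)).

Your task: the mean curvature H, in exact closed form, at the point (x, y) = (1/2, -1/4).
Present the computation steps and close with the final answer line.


f = 14/3, f' = 0, f'' = 0, h' = 3, h'' = 0
E = 9, F = 0, G = 196/9; answer radicand W^2 = 9
unnormalised second-form numerators: l = 0, m = 0, n = 14; L = l/sqrt(9), and similarly M = m/sqrt(W^2), N = n/sqrt(W^2)
H = (E*n - 2*F*m + G*l) / (2*(EG - F^2)*sqrt(W^2)); E*n - 2*F*m + G*l = 126, EG - F^2 = 196, so H = (9/28)/sqrt(9)

Answer: H = 3/28


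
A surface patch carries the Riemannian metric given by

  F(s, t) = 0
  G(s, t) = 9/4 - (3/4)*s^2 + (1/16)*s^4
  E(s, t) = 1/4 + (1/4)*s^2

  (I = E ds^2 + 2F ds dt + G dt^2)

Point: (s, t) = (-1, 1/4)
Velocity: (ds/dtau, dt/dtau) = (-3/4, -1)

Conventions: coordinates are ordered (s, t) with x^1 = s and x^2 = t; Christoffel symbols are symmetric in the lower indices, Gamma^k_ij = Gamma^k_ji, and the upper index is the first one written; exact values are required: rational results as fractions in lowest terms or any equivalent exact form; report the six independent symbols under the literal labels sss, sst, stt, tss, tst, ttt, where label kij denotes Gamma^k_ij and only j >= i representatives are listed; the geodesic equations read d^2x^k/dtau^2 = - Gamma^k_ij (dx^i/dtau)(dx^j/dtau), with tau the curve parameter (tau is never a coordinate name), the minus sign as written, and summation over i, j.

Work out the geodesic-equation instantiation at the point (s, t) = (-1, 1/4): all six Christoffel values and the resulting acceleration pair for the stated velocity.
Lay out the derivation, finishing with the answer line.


E = 1/2, F = 0, G = 25/16 at the point
E_s = -1/2, E_t = 0, F_s = 0, F_t = 0, G_s = 5/4, G_t = 0
EG - F^2 = 25/32;  g^inv = (32/25) * [[25/16, 0], [0, 1/2]]
first-kind symbols [ij,l] = (1/2)(d_i g_jl + d_j g_il - d_l g_ij): [ss,s] = E_s/2 = -1/4, [ss,t] = F_s - E_t/2 = 0, [st,s] = E_t/2 = 0, [st,t] = G_s/2 = 5/8, [tt,s] = F_t - G_s/2 = -5/8, [tt,t] = G_t/2 = 0
Gamma^s_ij = (G*[ij,s] - F*[ij,t])/(EG - F^2), Gamma^t_ij = (E*[ij,t] - F*[ij,s])/(EG - F^2)
Gamma_sss = -1/2, Gamma_sst = 0, Gamma_stt = -5/4, Gamma_tss = 0, Gamma_tst = 2/5, Gamma_ttt = 0
d^2s/dtau^2 = -(Gamma_sss*(-3/4)^2 + 2*Gamma_sst*(-3/4)*(-1) + Gamma_stt*(-1)^2) = 49/32
d^2t/dtau^2 = -(Gamma_tss*(-3/4)^2 + 2*Gamma_tst*(-3/4)*(-1) + Gamma_ttt*(-1)^2) = -3/5

Answer: Gamma_sss = -1/2, Gamma_sst = 0, Gamma_stt = -5/4, Gamma_tss = 0, Gamma_tst = 2/5, Gamma_ttt = 0; accelerations (d^2s/dtau^2, d^2t/dtau^2) = (49/32, -3/5)
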